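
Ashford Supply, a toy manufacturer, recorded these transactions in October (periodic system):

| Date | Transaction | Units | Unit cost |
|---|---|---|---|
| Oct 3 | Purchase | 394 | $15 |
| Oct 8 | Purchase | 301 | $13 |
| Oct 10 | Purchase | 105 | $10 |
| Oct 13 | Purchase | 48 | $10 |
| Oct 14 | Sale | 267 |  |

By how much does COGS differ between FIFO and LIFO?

$993

FIFO COGS: 267 @ $15 = $4,005
LIFO COGS: 48 @ $10 + 105 @ $10 + 114 @ $13 = $3,012
Difference = |$4,005 − $3,012| = $993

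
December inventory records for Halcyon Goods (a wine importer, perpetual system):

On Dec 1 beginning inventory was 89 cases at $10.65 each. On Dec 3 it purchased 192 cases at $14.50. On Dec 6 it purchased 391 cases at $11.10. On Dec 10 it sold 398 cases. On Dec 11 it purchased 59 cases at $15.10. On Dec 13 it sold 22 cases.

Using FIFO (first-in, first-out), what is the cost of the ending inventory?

Ending inventory = $3,688.10

Dec 10, 398 sold [FIFO — oldest first]: 89 @ $10.65 + 192 @ $14.50 + 117 @ $11.10 = $5,030.55
Dec 13, 22 sold [FIFO — oldest first]: 22 @ $11.10 = $244.20
Total COGS = $5,030.55 + $244.20 = $5,274.75
Ending inventory: 252 @ $11.10 + 59 @ $15.10 = $3,688.10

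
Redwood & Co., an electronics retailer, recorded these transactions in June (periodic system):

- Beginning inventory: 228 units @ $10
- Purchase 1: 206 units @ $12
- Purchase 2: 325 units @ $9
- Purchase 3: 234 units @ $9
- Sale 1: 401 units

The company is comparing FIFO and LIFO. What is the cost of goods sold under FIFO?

COGS = $4,356

FIFO COGS: 228 @ $10 + 173 @ $12 = $4,356
LIFO COGS: 234 @ $9 + 167 @ $9 = $3,609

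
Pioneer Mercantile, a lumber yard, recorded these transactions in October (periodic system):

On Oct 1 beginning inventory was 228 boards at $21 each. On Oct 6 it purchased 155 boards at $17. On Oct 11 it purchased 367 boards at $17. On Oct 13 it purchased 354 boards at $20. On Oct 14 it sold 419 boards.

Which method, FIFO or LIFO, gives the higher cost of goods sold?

LIFO

FIFO COGS: 228 @ $21 + 155 @ $17 + 36 @ $17 = $8,035
LIFO COGS: 354 @ $20 + 65 @ $17 = $8,185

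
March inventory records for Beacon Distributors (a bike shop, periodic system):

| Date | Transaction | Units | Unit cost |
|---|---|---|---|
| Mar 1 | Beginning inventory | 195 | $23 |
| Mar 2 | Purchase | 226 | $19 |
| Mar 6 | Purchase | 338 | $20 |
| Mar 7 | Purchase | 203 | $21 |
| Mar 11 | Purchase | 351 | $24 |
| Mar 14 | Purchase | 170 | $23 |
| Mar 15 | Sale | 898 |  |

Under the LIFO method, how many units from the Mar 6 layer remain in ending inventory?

164

Mar 15, 898 sold [LIFO — newest first]: 170 @ $23 + 351 @ $24 + 203 @ $21 + 174 @ $20 = $20,077
Ending inventory: 195 @ $23 + 226 @ $19 + 164 @ $20 = $12,059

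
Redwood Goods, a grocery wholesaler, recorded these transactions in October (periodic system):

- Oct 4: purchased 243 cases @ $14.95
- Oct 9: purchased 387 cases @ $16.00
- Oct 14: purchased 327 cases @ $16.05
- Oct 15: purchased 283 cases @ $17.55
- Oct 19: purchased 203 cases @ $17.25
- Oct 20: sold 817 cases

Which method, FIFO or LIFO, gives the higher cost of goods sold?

LIFO

FIFO COGS: 243 @ $14.95 + 387 @ $16.00 + 187 @ $16.05 = $12,826.20
LIFO COGS: 203 @ $17.25 + 283 @ $17.55 + 327 @ $16.05 + 4 @ $16.00 = $13,780.75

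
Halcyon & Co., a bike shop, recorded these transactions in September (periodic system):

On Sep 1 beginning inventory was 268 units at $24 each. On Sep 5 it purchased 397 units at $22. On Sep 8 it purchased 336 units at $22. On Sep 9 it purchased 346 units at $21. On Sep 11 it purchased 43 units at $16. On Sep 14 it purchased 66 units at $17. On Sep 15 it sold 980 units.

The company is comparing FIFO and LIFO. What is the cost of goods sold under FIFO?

COGS = $22,096

FIFO COGS: 268 @ $24 + 397 @ $22 + 315 @ $22 = $22,096
LIFO COGS: 66 @ $17 + 43 @ $16 + 346 @ $21 + 336 @ $22 + 189 @ $22 = $20,626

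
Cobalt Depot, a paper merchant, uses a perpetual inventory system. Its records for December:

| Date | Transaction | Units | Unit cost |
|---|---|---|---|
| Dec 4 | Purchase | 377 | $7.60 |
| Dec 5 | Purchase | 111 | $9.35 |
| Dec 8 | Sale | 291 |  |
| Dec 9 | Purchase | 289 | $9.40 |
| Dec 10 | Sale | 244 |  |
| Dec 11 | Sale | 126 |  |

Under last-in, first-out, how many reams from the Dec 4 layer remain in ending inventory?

Dec 8, 291 sold [LIFO — newest first]: 111 @ $9.35 + 180 @ $7.60 = $2,405.85
Dec 10, 244 sold [LIFO — newest first]: 244 @ $9.40 = $2,293.60
Dec 11, 126 sold [LIFO — newest first]: 45 @ $9.40 + 81 @ $7.60 = $1,038.60
Total COGS = $2,405.85 + $2,293.60 + $1,038.60 = $5,738.05
Ending inventory: 116 @ $7.60 = $881.60

116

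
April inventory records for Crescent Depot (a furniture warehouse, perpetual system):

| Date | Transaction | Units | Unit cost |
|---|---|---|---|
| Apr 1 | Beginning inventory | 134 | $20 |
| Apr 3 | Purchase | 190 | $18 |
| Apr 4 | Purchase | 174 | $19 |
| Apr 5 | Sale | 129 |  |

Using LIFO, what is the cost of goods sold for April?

Apr 5, 129 sold [LIFO — newest first]: 129 @ $19 = $2,451
Ending inventory: 134 @ $20 + 190 @ $18 + 45 @ $19 = $6,955

COGS = $2,451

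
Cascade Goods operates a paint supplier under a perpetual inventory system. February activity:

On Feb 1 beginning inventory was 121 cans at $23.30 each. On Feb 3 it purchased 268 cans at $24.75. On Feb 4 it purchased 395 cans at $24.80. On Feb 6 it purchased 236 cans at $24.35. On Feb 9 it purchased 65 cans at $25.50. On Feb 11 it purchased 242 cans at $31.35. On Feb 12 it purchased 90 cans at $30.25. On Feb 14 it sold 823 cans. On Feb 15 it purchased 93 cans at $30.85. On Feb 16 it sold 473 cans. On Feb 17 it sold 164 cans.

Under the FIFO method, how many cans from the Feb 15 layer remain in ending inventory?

50

Feb 14, 823 sold [FIFO — oldest first]: 121 @ $23.30 + 268 @ $24.75 + 395 @ $24.80 + 39 @ $24.35 = $20,197.95
Feb 16, 473 sold [FIFO — oldest first]: 197 @ $24.35 + 65 @ $25.50 + 211 @ $31.35 = $13,069.30
Feb 17, 164 sold [FIFO — oldest first]: 31 @ $31.35 + 90 @ $30.25 + 43 @ $30.85 = $5,020.90
Total COGS = $20,197.95 + $13,069.30 + $5,020.90 = $38,288.15
Ending inventory: 50 @ $30.85 = $1,542.50
Check: goods available $39,830.65 = COGS $38,288.15 + ending $1,542.50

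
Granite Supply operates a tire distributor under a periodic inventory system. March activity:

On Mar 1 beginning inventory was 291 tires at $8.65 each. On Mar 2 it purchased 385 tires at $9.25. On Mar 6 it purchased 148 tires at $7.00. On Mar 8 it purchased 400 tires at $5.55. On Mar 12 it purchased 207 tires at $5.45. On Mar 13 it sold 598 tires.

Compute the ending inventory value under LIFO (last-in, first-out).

Mar 13, 598 sold [LIFO — newest first]: 207 @ $5.45 + 391 @ $5.55 = $3,298.20
Ending inventory: 291 @ $8.65 + 385 @ $9.25 + 148 @ $7.00 + 9 @ $5.55 = $7,164.35

Ending inventory = $7,164.35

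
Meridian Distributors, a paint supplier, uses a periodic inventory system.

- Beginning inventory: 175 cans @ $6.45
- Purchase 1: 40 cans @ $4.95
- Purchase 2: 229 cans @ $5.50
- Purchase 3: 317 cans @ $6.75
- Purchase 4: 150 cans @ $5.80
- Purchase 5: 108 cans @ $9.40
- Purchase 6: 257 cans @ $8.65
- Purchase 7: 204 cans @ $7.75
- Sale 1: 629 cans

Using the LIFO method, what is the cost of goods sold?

Sale 1 (629) [LIFO — newest first]: 204 @ $7.75 + 257 @ $8.65 + 108 @ $9.40 + 60 @ $5.80 = $5,167.25
Ending inventory: 175 @ $6.45 + 40 @ $4.95 + 229 @ $5.50 + 317 @ $6.75 + 90 @ $5.80 = $5,248.00

COGS = $5,167.25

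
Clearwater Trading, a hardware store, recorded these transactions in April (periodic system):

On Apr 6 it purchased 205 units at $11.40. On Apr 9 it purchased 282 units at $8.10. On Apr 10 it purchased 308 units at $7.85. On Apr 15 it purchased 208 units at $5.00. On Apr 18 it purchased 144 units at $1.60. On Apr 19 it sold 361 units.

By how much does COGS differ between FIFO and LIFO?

FIFO COGS: 205 @ $11.40 + 156 @ $8.10 = $3,600.60
LIFO COGS: 144 @ $1.60 + 208 @ $5.00 + 9 @ $7.85 = $1,341.05
Difference = |$3,600.60 − $1,341.05| = $2,259.55

$2,259.55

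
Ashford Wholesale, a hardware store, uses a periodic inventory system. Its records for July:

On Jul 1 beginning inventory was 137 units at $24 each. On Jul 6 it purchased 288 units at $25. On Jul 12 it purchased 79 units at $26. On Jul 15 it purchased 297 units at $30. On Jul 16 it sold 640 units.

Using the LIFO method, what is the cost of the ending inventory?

Ending inventory = $3,888

Jul 16, 640 sold [LIFO — newest first]: 297 @ $30 + 79 @ $26 + 264 @ $25 = $17,564
Ending inventory: 137 @ $24 + 24 @ $25 = $3,888
Check: goods available $21,452 = COGS $17,564 + ending $3,888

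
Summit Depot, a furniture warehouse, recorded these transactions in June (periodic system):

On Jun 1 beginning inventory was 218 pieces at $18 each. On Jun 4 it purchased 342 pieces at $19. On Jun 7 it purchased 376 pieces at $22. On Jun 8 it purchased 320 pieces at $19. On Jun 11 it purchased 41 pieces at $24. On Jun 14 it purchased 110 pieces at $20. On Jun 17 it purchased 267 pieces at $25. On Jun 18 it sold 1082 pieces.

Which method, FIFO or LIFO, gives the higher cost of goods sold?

FIFO COGS: 218 @ $18 + 342 @ $19 + 376 @ $22 + 146 @ $19 = $21,468
LIFO COGS: 267 @ $25 + 110 @ $20 + 41 @ $24 + 320 @ $19 + 344 @ $22 = $23,507

LIFO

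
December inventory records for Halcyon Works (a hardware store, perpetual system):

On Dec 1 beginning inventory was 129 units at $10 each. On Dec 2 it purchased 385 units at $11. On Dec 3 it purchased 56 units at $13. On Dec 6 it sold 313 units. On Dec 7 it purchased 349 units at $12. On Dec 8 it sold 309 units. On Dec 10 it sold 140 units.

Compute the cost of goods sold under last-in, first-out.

COGS = $8,843

Dec 6, 313 sold [LIFO — newest first]: 56 @ $13 + 257 @ $11 = $3,555
Dec 8, 309 sold [LIFO — newest first]: 309 @ $12 = $3,708
Dec 10, 140 sold [LIFO — newest first]: 40 @ $12 + 100 @ $11 = $1,580
Total COGS = $3,555 + $3,708 + $1,580 = $8,843
Ending inventory: 129 @ $10 + 28 @ $11 = $1,598
Check: goods available $10,441 = COGS $8,843 + ending $1,598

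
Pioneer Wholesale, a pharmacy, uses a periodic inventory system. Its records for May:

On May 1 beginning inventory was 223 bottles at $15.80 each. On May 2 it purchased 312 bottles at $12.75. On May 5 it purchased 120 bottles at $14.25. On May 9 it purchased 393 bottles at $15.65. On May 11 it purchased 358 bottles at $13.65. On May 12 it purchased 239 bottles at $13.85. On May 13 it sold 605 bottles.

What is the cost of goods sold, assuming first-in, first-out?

COGS = $8,498.90

May 13, 605 sold [FIFO — oldest first]: 223 @ $15.80 + 312 @ $12.75 + 70 @ $14.25 = $8,498.90
Ending inventory: 50 @ $14.25 + 393 @ $15.65 + 358 @ $13.65 + 239 @ $13.85 = $15,059.80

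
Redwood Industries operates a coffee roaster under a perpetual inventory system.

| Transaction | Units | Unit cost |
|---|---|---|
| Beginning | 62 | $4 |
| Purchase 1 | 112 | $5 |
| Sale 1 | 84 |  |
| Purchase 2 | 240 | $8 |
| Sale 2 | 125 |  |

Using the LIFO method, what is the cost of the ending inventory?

Ending inventory = $1,308

Sale 1 (84) [LIFO — newest first]: 84 @ $5 = $420
Sale 2 (125) [LIFO — newest first]: 125 @ $8 = $1,000
Total COGS = $420 + $1,000 = $1,420
Ending inventory: 62 @ $4 + 28 @ $5 + 115 @ $8 = $1,308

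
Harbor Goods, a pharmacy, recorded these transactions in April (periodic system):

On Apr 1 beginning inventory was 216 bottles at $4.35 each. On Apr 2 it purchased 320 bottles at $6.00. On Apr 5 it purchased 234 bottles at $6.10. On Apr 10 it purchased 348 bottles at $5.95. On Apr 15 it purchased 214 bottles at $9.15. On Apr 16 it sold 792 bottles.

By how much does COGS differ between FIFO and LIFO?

FIFO COGS: 216 @ $4.35 + 320 @ $6.00 + 234 @ $6.10 + 22 @ $5.95 = $4,417.90
LIFO COGS: 214 @ $9.15 + 348 @ $5.95 + 230 @ $6.10 = $5,431.70
Difference = |$4,417.90 − $5,431.70| = $1,013.80

$1,013.80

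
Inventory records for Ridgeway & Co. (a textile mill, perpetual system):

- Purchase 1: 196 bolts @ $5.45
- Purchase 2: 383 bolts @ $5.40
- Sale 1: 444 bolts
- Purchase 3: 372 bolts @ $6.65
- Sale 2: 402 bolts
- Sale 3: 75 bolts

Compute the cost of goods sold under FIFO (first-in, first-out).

Sale 1 (444) [FIFO — oldest first]: 196 @ $5.45 + 248 @ $5.40 = $2,407.40
Sale 2 (402) [FIFO — oldest first]: 135 @ $5.40 + 267 @ $6.65 = $2,504.55
Sale 3 (75) [FIFO — oldest first]: 75 @ $6.65 = $498.75
Total COGS = $2,407.40 + $2,504.55 + $498.75 = $5,410.70
Ending inventory: 30 @ $6.65 = $199.50
Check: goods available $5,610.20 = COGS $5,410.70 + ending $199.50

COGS = $5,410.70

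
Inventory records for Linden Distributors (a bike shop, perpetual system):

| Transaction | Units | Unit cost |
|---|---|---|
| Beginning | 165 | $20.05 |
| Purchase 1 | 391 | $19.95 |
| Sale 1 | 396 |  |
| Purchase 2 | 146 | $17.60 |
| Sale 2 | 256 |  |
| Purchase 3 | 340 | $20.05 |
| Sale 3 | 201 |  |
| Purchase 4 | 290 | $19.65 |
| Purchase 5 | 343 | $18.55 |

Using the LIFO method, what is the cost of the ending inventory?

Ending inventory = $15,850.60

Sale 1 (396) [LIFO — newest first]: 391 @ $19.95 + 5 @ $20.05 = $7,900.70
Sale 2 (256) [LIFO — newest first]: 146 @ $17.60 + 110 @ $20.05 = $4,775.10
Sale 3 (201) [LIFO — newest first]: 201 @ $20.05 = $4,030.05
Total COGS = $7,900.70 + $4,775.10 + $4,030.05 = $16,705.85
Ending inventory: 50 @ $20.05 + 139 @ $20.05 + 290 @ $19.65 + 343 @ $18.55 = $15,850.60
Check: goods available $32,556.45 = COGS $16,705.85 + ending $15,850.60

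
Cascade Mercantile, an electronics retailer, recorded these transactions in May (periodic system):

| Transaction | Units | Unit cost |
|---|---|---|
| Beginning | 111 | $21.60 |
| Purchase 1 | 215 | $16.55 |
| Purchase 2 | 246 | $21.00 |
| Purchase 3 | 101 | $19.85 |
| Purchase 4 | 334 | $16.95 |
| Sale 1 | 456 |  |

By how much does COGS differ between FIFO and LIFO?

FIFO COGS: 111 @ $21.60 + 215 @ $16.55 + 130 @ $21.00 = $8,685.85
LIFO COGS: 334 @ $16.95 + 101 @ $19.85 + 21 @ $21.00 = $8,107.15
Difference = |$8,685.85 − $8,107.15| = $578.70

$578.70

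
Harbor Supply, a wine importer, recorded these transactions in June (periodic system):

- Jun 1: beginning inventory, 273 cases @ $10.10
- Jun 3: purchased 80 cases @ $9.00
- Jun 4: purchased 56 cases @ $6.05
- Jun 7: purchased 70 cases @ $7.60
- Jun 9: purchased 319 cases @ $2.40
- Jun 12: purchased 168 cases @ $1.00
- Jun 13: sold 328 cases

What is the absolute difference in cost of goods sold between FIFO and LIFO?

FIFO COGS: 273 @ $10.10 + 55 @ $9.00 = $3,252.30
LIFO COGS: 168 @ $1.00 + 160 @ $2.40 = $552.00
Difference = |$3,252.30 − $552.00| = $2,700.30

$2,700.30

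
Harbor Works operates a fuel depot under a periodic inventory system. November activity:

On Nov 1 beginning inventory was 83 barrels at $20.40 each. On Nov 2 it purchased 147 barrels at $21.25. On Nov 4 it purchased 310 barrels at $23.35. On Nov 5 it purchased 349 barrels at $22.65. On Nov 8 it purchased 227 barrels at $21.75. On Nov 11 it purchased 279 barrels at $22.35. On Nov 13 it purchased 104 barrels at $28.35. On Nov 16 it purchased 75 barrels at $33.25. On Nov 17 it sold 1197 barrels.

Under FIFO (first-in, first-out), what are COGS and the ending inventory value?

Nov 17, 1197 sold [FIFO — oldest first]: 83 @ $20.40 + 147 @ $21.25 + 310 @ $23.35 + 349 @ $22.65 + 227 @ $21.75 + 81 @ $22.35 = $26,707.90
Ending inventory: 198 @ $22.35 + 104 @ $28.35 + 75 @ $33.25 = $9,867.45

COGS = $26,707.90; ending inventory = $9,867.45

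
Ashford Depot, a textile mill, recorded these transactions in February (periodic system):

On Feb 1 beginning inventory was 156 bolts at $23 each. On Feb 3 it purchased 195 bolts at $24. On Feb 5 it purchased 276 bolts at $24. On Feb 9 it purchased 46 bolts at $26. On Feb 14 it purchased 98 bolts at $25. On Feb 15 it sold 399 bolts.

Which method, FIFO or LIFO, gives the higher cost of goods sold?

FIFO COGS: 156 @ $23 + 195 @ $24 + 48 @ $24 = $9,420
LIFO COGS: 98 @ $25 + 46 @ $26 + 255 @ $24 = $9,766

LIFO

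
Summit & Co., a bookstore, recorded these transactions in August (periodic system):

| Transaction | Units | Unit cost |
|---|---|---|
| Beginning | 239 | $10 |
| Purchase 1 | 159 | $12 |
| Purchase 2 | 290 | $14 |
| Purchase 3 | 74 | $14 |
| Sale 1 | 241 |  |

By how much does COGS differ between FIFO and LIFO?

$960

FIFO COGS: 239 @ $10 + 2 @ $12 = $2,414
LIFO COGS: 74 @ $14 + 167 @ $14 = $3,374
Difference = |$2,414 − $3,374| = $960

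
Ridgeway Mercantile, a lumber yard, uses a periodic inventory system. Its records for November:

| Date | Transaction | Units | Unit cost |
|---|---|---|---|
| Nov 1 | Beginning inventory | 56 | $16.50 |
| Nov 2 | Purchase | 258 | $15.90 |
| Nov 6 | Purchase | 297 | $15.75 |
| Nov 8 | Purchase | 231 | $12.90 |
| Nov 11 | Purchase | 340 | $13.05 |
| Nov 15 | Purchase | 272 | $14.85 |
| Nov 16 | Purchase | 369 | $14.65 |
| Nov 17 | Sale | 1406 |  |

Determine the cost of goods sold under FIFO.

Nov 17, 1406 sold [FIFO — oldest first]: 56 @ $16.50 + 258 @ $15.90 + 297 @ $15.75 + 231 @ $12.90 + 340 @ $13.05 + 224 @ $14.85 = $20,447.25
Ending inventory: 48 @ $14.85 + 369 @ $14.65 = $6,118.65

COGS = $20,447.25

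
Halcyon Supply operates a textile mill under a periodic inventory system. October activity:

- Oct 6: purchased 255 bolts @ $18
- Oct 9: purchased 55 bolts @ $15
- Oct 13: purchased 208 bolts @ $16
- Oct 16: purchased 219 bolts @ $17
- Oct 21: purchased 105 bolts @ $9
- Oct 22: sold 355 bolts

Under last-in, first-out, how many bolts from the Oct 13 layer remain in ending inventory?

177

Oct 22, 355 sold [LIFO — newest first]: 105 @ $9 + 219 @ $17 + 31 @ $16 = $5,164
Ending inventory: 255 @ $18 + 55 @ $15 + 177 @ $16 = $8,247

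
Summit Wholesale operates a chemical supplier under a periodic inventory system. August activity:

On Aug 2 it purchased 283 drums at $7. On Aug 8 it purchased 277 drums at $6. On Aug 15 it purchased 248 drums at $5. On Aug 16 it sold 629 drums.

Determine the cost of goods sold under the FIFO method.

Aug 16, 629 sold [FIFO — oldest first]: 283 @ $7 + 277 @ $6 + 69 @ $5 = $3,988
Ending inventory: 179 @ $5 = $895

COGS = $3,988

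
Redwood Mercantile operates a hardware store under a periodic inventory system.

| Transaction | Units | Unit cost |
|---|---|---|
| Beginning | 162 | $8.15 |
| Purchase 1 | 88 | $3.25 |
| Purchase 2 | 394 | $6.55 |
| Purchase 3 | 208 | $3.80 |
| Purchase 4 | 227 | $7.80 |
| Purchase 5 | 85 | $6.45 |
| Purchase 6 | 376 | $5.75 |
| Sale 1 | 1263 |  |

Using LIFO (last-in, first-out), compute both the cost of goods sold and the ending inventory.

Sale 1 (1263) [LIFO — newest first]: 376 @ $5.75 + 85 @ $6.45 + 227 @ $7.80 + 208 @ $3.80 + 367 @ $6.55 = $7,675.10
Ending inventory: 162 @ $8.15 + 88 @ $3.25 + 27 @ $6.55 = $1,783.15
Check: goods available $9,458.25 = COGS $7,675.10 + ending $1,783.15

COGS = $7,675.10; ending inventory = $1,783.15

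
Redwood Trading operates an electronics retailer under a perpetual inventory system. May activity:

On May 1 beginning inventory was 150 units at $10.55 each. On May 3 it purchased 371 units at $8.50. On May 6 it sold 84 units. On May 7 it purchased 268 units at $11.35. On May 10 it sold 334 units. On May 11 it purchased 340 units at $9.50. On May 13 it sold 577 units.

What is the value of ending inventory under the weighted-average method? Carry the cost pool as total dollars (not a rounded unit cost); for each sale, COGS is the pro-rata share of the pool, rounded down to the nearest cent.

Ending inventory = $1,304.42

After May 1: 150 on hand, pool $1,582.50 (≈ $10.5500 each)
After May 3: 521 on hand, pool $4,736.00 (≈ $9.0902 each)
May 6, sell 84: 84/521 × $4,736.00 → $763.57
After May 7: 705 on hand, pool $7,014.23 (≈ $9.9493 each)
May 10, sell 334: 334/705 × $7,014.23 → $3,323.05
After May 11: 711 on hand, pool $6,921.18 (≈ $9.7344 each)
May 13, sell 577: 577/711 × $6,921.18 → $5,616.76
Total COGS = $763.57 + $3,323.05 + $5,616.76 = $9,703.38
Ending inventory (cost pool remaining) = $1,304.42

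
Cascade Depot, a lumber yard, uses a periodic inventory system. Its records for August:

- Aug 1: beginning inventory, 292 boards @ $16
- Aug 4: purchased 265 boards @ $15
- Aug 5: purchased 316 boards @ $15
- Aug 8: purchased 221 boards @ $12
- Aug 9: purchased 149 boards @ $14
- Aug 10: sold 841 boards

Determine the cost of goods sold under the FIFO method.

COGS = $12,907

Aug 10, 841 sold [FIFO — oldest first]: 292 @ $16 + 265 @ $15 + 284 @ $15 = $12,907
Ending inventory: 32 @ $15 + 221 @ $12 + 149 @ $14 = $5,218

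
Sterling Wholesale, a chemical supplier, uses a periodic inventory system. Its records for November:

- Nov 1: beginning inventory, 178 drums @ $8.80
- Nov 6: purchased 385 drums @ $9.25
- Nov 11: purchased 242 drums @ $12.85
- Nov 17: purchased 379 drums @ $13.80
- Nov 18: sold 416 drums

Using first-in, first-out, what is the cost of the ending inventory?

Nov 18, 416 sold [FIFO — oldest first]: 178 @ $8.80 + 238 @ $9.25 = $3,767.90
Ending inventory: 147 @ $9.25 + 242 @ $12.85 + 379 @ $13.80 = $9,699.65
Check: goods available $13,467.55 = COGS $3,767.90 + ending $9,699.65

Ending inventory = $9,699.65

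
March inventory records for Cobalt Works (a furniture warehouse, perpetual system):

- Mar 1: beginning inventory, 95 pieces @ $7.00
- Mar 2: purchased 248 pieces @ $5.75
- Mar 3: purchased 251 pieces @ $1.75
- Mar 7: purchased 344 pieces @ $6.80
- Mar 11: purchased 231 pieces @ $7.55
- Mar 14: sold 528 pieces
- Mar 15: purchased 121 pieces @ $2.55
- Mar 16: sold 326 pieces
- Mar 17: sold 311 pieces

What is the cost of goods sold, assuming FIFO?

COGS = $6,583.30

Mar 14, 528 sold [FIFO — oldest first]: 95 @ $7.00 + 248 @ $5.75 + 185 @ $1.75 = $2,414.75
Mar 16, 326 sold [FIFO — oldest first]: 66 @ $1.75 + 260 @ $6.80 = $1,883.50
Mar 17, 311 sold [FIFO — oldest first]: 84 @ $6.80 + 227 @ $7.55 = $2,285.05
Total COGS = $2,414.75 + $1,883.50 + $2,285.05 = $6,583.30
Ending inventory: 4 @ $7.55 + 121 @ $2.55 = $338.75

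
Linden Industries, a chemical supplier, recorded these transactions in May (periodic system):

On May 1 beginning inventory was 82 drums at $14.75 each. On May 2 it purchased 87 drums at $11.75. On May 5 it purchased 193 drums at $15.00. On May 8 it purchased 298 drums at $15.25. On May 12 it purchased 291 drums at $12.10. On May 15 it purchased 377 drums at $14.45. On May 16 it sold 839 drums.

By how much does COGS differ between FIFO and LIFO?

$260.65

FIFO COGS: 82 @ $14.75 + 87 @ $11.75 + 193 @ $15.00 + 298 @ $15.25 + 179 @ $12.10 = $11,837.15
LIFO COGS: 377 @ $14.45 + 291 @ $12.10 + 171 @ $15.25 = $11,576.50
Difference = |$11,837.15 − $11,576.50| = $260.65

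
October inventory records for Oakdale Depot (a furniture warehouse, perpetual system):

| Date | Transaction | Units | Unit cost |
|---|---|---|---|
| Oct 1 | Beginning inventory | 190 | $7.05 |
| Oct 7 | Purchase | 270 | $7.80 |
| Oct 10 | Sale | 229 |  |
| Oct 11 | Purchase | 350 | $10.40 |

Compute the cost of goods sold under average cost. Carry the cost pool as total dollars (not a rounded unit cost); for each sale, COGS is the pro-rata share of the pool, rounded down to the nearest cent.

COGS = $1,715.25

After Oct 1: 190 on hand, pool $1,339.50 (≈ $7.0500 each)
After Oct 7: 460 on hand, pool $3,445.50 (≈ $7.4902 each)
Oct 10, sell 229: 229/460 × $3,445.50 → $1,715.25
After Oct 11: 581 on hand, pool $5,370.25 (≈ $9.2431 each)
Ending inventory (cost pool remaining) = $5,370.25
Check: goods available $7,085.50 = COGS $1,715.25 + ending $5,370.25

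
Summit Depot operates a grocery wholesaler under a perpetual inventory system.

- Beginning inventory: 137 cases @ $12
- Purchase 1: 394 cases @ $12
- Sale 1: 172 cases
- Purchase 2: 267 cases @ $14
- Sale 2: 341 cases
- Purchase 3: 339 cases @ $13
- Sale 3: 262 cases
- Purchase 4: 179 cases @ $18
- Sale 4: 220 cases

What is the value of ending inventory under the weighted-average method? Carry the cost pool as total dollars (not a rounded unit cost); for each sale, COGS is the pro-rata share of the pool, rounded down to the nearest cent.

After Beginning: 137 on hand, pool $1,644.00 (≈ $12.0000 each)
After Purchase 1: 531 on hand, pool $6,372.00 (≈ $12.0000 each)
Sale 1, sell 172: 172/531 × $6,372.00 → $2,064.00
After Purchase 2: 626 on hand, pool $8,046.00 (≈ $12.8530 each)
Sale 2, sell 341: 341/626 × $8,046.00 → $4,382.88
After Purchase 3: 624 on hand, pool $8,070.12 (≈ $12.9329 each)
Sale 3, sell 262: 262/624 × $8,070.12 → $3,388.41
After Purchase 4: 541 on hand, pool $7,903.71 (≈ $14.6094 each)
Sale 4, sell 220: 220/541 × $7,903.71 → $3,214.07
Total COGS = $2,064.00 + $4,382.88 + $3,388.41 + $3,214.07 = $13,049.36
Ending inventory (cost pool remaining) = $4,689.64

Ending inventory = $4,689.64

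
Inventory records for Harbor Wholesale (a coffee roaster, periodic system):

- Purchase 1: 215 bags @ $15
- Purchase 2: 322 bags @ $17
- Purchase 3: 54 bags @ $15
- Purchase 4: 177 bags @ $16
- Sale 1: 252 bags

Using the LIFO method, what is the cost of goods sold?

COGS = $3,999

Sale 1 (252) [LIFO — newest first]: 177 @ $16 + 54 @ $15 + 21 @ $17 = $3,999
Ending inventory: 215 @ $15 + 301 @ $17 = $8,342
Check: goods available $12,341 = COGS $3,999 + ending $8,342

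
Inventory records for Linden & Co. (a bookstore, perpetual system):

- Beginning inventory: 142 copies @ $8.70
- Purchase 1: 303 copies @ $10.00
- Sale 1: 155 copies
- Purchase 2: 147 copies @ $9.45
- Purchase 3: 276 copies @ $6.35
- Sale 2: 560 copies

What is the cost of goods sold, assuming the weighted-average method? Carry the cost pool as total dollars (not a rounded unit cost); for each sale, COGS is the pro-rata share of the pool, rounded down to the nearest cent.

COGS = $6,136.48

After Beginning: 142 on hand, pool $1,235.40 (≈ $8.7000 each)
After Purchase 1: 445 on hand, pool $4,265.40 (≈ $9.5852 each)
Sale 1, sell 155: 155/445 × $4,265.40 → $1,485.70
After Purchase 2: 437 on hand, pool $4,168.85 (≈ $9.5397 each)
After Purchase 3: 713 on hand, pool $5,921.45 (≈ $8.3050 each)
Sale 2, sell 560: 560/713 × $5,921.45 → $4,650.78
Total COGS = $1,485.70 + $4,650.78 = $6,136.48
Ending inventory (cost pool remaining) = $1,270.67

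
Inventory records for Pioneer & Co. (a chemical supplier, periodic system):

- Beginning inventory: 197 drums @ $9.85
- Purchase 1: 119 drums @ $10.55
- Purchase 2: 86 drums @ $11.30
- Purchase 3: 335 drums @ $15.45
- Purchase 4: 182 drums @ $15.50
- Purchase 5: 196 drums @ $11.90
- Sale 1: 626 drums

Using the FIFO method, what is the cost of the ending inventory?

Ending inventory = $6,868.35

Sale 1 (626) [FIFO — oldest first]: 197 @ $9.85 + 119 @ $10.55 + 86 @ $11.30 + 224 @ $15.45 = $7,628.50
Ending inventory: 111 @ $15.45 + 182 @ $15.50 + 196 @ $11.90 = $6,868.35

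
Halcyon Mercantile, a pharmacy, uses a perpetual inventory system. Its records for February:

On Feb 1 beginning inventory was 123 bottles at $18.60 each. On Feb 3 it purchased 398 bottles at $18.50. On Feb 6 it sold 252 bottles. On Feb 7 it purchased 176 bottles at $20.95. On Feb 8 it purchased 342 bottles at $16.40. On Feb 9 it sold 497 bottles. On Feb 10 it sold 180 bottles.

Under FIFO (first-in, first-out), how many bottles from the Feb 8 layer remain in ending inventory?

110

Feb 6, 252 sold [FIFO — oldest first]: 123 @ $18.60 + 129 @ $18.50 = $4,674.30
Feb 9, 497 sold [FIFO — oldest first]: 269 @ $18.50 + 176 @ $20.95 + 52 @ $16.40 = $9,516.50
Feb 10, 180 sold [FIFO — oldest first]: 180 @ $16.40 = $2,952.00
Total COGS = $4,674.30 + $9,516.50 + $2,952.00 = $17,142.80
Ending inventory: 110 @ $16.40 = $1,804.00
Check: goods available $18,946.80 = COGS $17,142.80 + ending $1,804.00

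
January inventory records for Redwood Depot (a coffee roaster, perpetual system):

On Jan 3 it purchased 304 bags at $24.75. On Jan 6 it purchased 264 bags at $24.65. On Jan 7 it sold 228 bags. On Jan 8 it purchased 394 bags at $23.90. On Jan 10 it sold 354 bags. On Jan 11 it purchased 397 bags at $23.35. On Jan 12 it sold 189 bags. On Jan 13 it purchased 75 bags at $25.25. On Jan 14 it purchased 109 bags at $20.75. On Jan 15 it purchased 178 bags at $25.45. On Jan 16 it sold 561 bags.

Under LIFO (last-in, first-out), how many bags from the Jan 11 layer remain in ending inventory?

Jan 7, 228 sold [LIFO — newest first]: 228 @ $24.65 = $5,620.20
Jan 10, 354 sold [LIFO — newest first]: 354 @ $23.90 = $8,460.60
Jan 12, 189 sold [LIFO — newest first]: 189 @ $23.35 = $4,413.15
Jan 16, 561 sold [LIFO — newest first]: 178 @ $25.45 + 109 @ $20.75 + 75 @ $25.25 + 199 @ $23.35 = $13,332.25
Total COGS = $5,620.20 + $8,460.60 + $4,413.15 + $13,332.25 = $31,826.20
Ending inventory: 304 @ $24.75 + 36 @ $24.65 + 40 @ $23.90 + 9 @ $23.35 = $9,577.55

9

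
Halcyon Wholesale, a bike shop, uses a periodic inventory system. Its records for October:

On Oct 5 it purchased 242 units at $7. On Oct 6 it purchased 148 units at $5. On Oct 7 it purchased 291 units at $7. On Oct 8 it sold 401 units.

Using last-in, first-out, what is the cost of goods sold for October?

Oct 8, 401 sold [LIFO — newest first]: 291 @ $7 + 110 @ $5 = $2,587
Ending inventory: 242 @ $7 + 38 @ $5 = $1,884

COGS = $2,587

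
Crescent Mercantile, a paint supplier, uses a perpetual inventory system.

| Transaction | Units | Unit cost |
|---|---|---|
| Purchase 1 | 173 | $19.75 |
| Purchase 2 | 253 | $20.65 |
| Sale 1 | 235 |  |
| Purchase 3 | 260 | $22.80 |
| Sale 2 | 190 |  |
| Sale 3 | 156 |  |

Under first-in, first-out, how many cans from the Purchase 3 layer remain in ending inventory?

105

Sale 1 (235) [FIFO — oldest first]: 173 @ $19.75 + 62 @ $20.65 = $4,697.05
Sale 2 (190) [FIFO — oldest first]: 190 @ $20.65 = $3,923.50
Sale 3 (156) [FIFO — oldest first]: 1 @ $20.65 + 155 @ $22.80 = $3,554.65
Total COGS = $4,697.05 + $3,923.50 + $3,554.65 = $12,175.20
Ending inventory: 105 @ $22.80 = $2,394.00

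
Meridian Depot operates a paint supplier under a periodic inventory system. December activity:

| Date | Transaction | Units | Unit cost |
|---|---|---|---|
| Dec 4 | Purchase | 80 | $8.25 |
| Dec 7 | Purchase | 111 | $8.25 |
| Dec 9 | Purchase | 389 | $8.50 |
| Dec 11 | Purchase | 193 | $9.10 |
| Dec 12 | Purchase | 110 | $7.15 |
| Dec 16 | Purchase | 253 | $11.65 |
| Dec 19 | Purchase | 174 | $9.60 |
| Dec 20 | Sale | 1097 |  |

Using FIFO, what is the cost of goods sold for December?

COGS = $9,918.15

Dec 20, 1097 sold [FIFO — oldest first]: 80 @ $8.25 + 111 @ $8.25 + 389 @ $8.50 + 193 @ $9.10 + 110 @ $7.15 + 214 @ $11.65 = $9,918.15
Ending inventory: 39 @ $11.65 + 174 @ $9.60 = $2,124.75
Check: goods available $12,042.90 = COGS $9,918.15 + ending $2,124.75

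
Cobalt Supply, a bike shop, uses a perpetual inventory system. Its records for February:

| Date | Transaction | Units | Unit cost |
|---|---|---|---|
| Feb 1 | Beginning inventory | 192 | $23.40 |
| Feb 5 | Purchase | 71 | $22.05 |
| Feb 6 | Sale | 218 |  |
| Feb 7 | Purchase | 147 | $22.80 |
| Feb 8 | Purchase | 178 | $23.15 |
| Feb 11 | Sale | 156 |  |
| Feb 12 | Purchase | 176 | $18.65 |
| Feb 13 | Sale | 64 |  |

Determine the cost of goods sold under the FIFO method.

COGS = $10,058.15

Feb 6, 218 sold [FIFO — oldest first]: 192 @ $23.40 + 26 @ $22.05 = $5,066.10
Feb 11, 156 sold [FIFO — oldest first]: 45 @ $22.05 + 111 @ $22.80 = $3,523.05
Feb 13, 64 sold [FIFO — oldest first]: 36 @ $22.80 + 28 @ $23.15 = $1,469.00
Total COGS = $5,066.10 + $3,523.05 + $1,469.00 = $10,058.15
Ending inventory: 150 @ $23.15 + 176 @ $18.65 = $6,754.90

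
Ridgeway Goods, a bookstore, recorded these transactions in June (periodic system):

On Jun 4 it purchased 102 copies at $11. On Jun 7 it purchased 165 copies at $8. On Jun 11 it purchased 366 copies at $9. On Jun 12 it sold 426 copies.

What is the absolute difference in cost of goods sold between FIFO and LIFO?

$99

FIFO COGS: 102 @ $11 + 165 @ $8 + 159 @ $9 = $3,873
LIFO COGS: 366 @ $9 + 60 @ $8 = $3,774
Difference = |$3,873 − $3,774| = $99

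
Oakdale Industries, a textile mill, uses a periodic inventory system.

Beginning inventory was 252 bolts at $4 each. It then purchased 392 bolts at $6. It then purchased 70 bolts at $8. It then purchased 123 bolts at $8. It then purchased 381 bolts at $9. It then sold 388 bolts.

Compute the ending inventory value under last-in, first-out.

Sale 1 (388) [LIFO — newest first]: 381 @ $9 + 7 @ $8 = $3,485
Ending inventory: 252 @ $4 + 392 @ $6 + 70 @ $8 + 116 @ $8 = $4,848

Ending inventory = $4,848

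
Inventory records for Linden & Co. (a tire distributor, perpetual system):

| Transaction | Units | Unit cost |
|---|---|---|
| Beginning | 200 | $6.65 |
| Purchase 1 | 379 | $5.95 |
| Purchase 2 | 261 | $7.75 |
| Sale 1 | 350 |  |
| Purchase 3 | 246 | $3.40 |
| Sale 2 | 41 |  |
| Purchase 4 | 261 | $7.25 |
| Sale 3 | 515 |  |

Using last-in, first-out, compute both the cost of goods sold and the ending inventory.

COGS = $5,572.50; ending inventory = $2,763.95

Sale 1 (350) [LIFO — newest first]: 261 @ $7.75 + 89 @ $5.95 = $2,552.30
Sale 2 (41) [LIFO — newest first]: 41 @ $3.40 = $139.40
Sale 3 (515) [LIFO — newest first]: 261 @ $7.25 + 205 @ $3.40 + 49 @ $5.95 = $2,880.80
Total COGS = $2,552.30 + $139.40 + $2,880.80 = $5,572.50
Ending inventory: 200 @ $6.65 + 241 @ $5.95 = $2,763.95
Check: goods available $8,336.45 = COGS $5,572.50 + ending $2,763.95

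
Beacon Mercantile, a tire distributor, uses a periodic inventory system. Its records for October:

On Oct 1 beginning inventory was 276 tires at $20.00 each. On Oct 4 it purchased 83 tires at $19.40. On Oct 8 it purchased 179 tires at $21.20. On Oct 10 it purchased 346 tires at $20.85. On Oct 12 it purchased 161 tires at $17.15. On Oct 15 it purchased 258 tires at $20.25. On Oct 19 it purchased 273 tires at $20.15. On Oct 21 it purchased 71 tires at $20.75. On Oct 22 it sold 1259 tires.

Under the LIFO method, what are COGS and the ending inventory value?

Oct 22, 1259 sold [LIFO — newest first]: 71 @ $20.75 + 273 @ $20.15 + 258 @ $20.25 + 161 @ $17.15 + 346 @ $20.85 + 150 @ $21.20 = $25,353.95
Ending inventory: 276 @ $20.00 + 83 @ $19.40 + 29 @ $21.20 = $7,745.00

COGS = $25,353.95; ending inventory = $7,745.00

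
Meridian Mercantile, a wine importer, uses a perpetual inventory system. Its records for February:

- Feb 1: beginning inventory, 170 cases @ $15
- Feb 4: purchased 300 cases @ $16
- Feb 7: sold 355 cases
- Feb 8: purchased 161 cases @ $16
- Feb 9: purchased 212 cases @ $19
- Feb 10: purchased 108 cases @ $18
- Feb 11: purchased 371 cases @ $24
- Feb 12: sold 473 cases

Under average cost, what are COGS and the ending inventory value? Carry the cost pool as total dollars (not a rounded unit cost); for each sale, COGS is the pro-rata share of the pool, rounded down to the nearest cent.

COGS = $14,967.76; ending inventory = $9,834.24

After Feb 1: 170 on hand, pool $2,550.00 (≈ $15.0000 each)
After Feb 4: 470 on hand, pool $7,350.00 (≈ $15.6383 each)
Feb 7, sell 355: 355/470 × $7,350.00 → $5,551.59
After Feb 8: 276 on hand, pool $4,374.41 (≈ $15.8493 each)
After Feb 9: 488 on hand, pool $8,402.41 (≈ $17.2181 each)
After Feb 10: 596 on hand, pool $10,346.41 (≈ $17.3597 each)
After Feb 11: 967 on hand, pool $19,250.41 (≈ $19.9074 each)
Feb 12, sell 473: 473/967 × $19,250.41 → $9,416.17
Total COGS = $5,551.59 + $9,416.17 = $14,967.76
Ending inventory (cost pool remaining) = $9,834.24
Check: goods available $24,802.00 = COGS $14,967.76 + ending $9,834.24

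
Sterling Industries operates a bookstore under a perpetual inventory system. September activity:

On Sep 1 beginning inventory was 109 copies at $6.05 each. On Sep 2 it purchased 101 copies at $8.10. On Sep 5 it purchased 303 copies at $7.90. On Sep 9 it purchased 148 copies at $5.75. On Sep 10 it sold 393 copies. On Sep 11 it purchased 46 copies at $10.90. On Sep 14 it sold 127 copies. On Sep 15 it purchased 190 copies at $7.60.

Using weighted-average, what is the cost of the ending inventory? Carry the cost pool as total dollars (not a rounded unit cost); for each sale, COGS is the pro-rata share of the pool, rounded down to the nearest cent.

Ending inventory = $2,882.84

After Sep 1: 109 on hand, pool $659.45 (≈ $6.0500 each)
After Sep 2: 210 on hand, pool $1,477.55 (≈ $7.0360 each)
After Sep 5: 513 on hand, pool $3,871.25 (≈ $7.5463 each)
After Sep 9: 661 on hand, pool $4,722.25 (≈ $7.1441 each)
Sep 10, sell 393: 393/661 × $4,722.25 → $2,807.63
After Sep 11: 314 on hand, pool $2,416.02 (≈ $7.6943 each)
Sep 14, sell 127: 127/314 × $2,416.02 → $977.18
After Sep 15: 377 on hand, pool $2,882.84 (≈ $7.6468 each)
Total COGS = $2,807.63 + $977.18 = $3,784.81
Ending inventory (cost pool remaining) = $2,882.84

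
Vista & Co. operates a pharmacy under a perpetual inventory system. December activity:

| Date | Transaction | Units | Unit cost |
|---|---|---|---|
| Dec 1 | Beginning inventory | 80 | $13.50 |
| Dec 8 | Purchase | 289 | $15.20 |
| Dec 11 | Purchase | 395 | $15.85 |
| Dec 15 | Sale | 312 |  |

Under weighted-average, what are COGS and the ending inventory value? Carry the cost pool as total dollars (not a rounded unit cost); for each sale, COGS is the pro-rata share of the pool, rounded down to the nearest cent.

COGS = $4,791.71; ending inventory = $6,941.84

After Dec 1: 80 on hand, pool $1,080.00 (≈ $13.5000 each)
After Dec 8: 369 on hand, pool $5,472.80 (≈ $14.8314 each)
After Dec 11: 764 on hand, pool $11,733.55 (≈ $15.3580 each)
Dec 15, sell 312: 312/764 × $11,733.55 → $4,791.71
Ending inventory (cost pool remaining) = $6,941.84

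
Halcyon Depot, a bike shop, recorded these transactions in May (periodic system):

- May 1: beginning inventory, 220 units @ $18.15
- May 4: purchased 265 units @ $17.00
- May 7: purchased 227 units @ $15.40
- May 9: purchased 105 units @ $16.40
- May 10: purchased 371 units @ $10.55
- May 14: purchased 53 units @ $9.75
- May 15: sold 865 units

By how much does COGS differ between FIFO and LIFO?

FIFO COGS: 220 @ $18.15 + 265 @ $17.00 + 227 @ $15.40 + 105 @ $16.40 + 48 @ $10.55 = $14,222.20
LIFO COGS: 53 @ $9.75 + 371 @ $10.55 + 105 @ $16.40 + 227 @ $15.40 + 109 @ $17.00 = $11,501.60
Difference = |$14,222.20 − $11,501.60| = $2,720.60

$2,720.60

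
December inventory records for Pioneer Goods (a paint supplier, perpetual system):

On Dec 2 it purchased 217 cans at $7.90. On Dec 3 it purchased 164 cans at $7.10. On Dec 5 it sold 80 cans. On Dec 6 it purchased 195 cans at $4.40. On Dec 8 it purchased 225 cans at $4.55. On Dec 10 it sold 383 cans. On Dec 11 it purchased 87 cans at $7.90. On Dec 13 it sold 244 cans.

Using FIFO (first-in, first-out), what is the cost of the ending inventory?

Ending inventory = $1,115.00

Dec 5, 80 sold [FIFO — oldest first]: 80 @ $7.90 = $632.00
Dec 10, 383 sold [FIFO — oldest first]: 137 @ $7.90 + 164 @ $7.10 + 82 @ $4.40 = $2,607.50
Dec 13, 244 sold [FIFO — oldest first]: 113 @ $4.40 + 131 @ $4.55 = $1,093.25
Total COGS = $632.00 + $2,607.50 + $1,093.25 = $4,332.75
Ending inventory: 94 @ $4.55 + 87 @ $7.90 = $1,115.00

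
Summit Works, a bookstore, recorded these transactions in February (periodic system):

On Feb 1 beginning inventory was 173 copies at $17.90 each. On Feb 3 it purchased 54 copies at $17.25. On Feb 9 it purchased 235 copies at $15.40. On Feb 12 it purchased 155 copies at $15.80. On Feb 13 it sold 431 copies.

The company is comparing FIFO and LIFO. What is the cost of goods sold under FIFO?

FIFO COGS: 173 @ $17.90 + 54 @ $17.25 + 204 @ $15.40 = $7,169.80
LIFO COGS: 155 @ $15.80 + 235 @ $15.40 + 41 @ $17.25 = $6,775.25

COGS = $7,169.80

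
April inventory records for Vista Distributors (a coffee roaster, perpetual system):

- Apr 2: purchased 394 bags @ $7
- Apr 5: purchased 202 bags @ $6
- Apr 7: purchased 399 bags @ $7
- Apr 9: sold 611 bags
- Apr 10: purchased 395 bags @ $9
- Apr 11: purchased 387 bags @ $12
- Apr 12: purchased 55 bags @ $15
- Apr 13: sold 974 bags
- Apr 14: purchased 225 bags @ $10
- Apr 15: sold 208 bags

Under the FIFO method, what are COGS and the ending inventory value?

COGS = $15,202; ending inventory = $2,835

Apr 9, 611 sold [FIFO — oldest first]: 394 @ $7 + 202 @ $6 + 15 @ $7 = $4,075
Apr 13, 974 sold [FIFO — oldest first]: 384 @ $7 + 395 @ $9 + 195 @ $12 = $8,583
Apr 15, 208 sold [FIFO — oldest first]: 192 @ $12 + 16 @ $15 = $2,544
Total COGS = $4,075 + $8,583 + $2,544 = $15,202
Ending inventory: 39 @ $15 + 225 @ $10 = $2,835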